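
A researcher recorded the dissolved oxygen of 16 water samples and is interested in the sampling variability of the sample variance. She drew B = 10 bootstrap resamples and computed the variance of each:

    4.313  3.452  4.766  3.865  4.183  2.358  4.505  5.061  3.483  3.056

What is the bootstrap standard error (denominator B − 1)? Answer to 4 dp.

Bootstrap SE is the standard deviation of the 10 replicate variances.
Mean of replicates: (4.313 + 3.452 + 4.766 + 3.865 + 4.183 + 2.358 + 4.505 + 5.061 + 3.483 + 3.056) / 10 = 39.04200 / 10 = 3.90420
Sum of squared deviations: (+0.40880)² + (−0.45220)² + (+0.86180)² + (−0.03920)² + (+0.27880)² + (−1.54620)² + (+0.60080)² + (+1.15680)² + (−0.42120)² + (−0.84820)² = 6.18030
Variance = 6.18030 / 9 = 0.68670
SE* = √0.68670

SE* = 0.8287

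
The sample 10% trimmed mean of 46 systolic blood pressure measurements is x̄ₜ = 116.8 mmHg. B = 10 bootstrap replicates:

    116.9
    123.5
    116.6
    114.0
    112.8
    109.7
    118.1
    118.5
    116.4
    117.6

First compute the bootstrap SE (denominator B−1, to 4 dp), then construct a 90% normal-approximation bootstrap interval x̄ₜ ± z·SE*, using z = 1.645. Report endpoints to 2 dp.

Mean of replicates = 116.4100; sum of squared deviations = 123.0490; SE* = √(123.0490/9) = 3.6976
Margin = 1.645 × 3.6976 = 6.083
Interval: 116.8 ± 6.083

(110.72, 122.88)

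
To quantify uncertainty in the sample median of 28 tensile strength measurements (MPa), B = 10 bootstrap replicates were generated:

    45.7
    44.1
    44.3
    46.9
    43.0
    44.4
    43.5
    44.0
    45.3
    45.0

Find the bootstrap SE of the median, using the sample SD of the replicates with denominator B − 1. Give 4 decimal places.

SE* = 1.1380

Bootstrap SE is the standard deviation of the 10 replicate medians.
Mean of replicates: (45.7 + 44.1 + 44.3 + 46.9 + 43.0 + 44.4 + 43.5 + 44.0 + 45.3 + 45.0) / 10 = 446.20000 / 10 = 44.62000
Sum of squared deviations: (+1.08000)² + (−0.52000)² + (−0.32000)² + (+2.28000)² + (−1.62000)² + (−0.22000)² + (−1.12000)² + (−0.62000)² + (+0.68000)² + (+0.38000)² = 11.65600
Variance = 11.65600 / 9 = 1.29511
SE* = √1.29511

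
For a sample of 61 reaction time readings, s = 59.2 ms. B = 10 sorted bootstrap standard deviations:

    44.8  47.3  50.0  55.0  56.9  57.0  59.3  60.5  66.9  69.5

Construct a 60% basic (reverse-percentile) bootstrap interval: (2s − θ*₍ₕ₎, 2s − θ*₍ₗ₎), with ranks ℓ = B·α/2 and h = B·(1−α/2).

(57.9, 71.1)

Percentile endpoints at ranks 2 and 8: θ*₍2₎ = 47.3, θ*₍8₎ = 60.5.
Basic interval reflects these around s:
  lower = 2 × 59.2 − 60.5 = 57.9
  upper = 2 × 59.2 − 47.3 = 71.1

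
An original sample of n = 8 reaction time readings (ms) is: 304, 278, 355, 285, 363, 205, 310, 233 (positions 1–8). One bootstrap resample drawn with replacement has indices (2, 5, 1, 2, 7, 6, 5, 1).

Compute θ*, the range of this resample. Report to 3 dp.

Resample values: 278, 363, 304, 278, 310, 205, 363, 304.
Range = 363 − 205 = 158.000

θ* = 158.000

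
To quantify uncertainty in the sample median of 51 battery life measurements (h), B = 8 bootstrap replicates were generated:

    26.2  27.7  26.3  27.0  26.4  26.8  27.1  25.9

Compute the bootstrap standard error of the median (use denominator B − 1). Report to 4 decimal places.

Bootstrap SE is the standard deviation of the 8 replicate medians.
Mean of replicates: (26.2 + 27.7 + 26.3 + 27.0 + 26.4 + 26.8 + 27.1 + 25.9) / 8 = 213.40000 / 8 = 26.67500
Sum of squared deviations: (−0.47500)² + (+1.02500)² + (−0.37500)² + (+0.32500)² + (−0.27500)² + (+0.12500)² + (+0.42500)² + (−0.77500)² = 2.39500
Variance = 2.39500 / 7 = 0.34214
SE* = √0.34214

SE* = 0.5849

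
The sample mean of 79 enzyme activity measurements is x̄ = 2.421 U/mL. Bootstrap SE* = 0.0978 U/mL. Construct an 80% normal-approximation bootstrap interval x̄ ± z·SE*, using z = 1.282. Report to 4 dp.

Margin = 1.282 × 0.0978 = 0.12538
Interval: 2.421 ± 0.12538

(2.2956, 2.5464)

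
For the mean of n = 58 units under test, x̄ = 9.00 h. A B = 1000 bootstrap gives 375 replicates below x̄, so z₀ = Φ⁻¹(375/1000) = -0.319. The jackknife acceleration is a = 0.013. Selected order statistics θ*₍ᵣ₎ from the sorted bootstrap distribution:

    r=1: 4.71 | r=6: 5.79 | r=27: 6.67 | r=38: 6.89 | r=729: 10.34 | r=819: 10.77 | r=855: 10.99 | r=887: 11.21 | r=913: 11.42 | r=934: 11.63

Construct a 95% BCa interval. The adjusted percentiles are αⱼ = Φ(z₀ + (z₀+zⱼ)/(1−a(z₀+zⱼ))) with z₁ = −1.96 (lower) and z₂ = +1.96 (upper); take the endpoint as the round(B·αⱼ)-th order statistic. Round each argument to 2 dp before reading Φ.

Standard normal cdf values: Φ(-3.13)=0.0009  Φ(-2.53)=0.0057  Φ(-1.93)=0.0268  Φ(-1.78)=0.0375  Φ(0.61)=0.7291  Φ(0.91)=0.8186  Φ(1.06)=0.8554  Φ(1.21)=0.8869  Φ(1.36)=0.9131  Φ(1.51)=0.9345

Lower: z₀ + z₁ = -0.319 + (-1.960) = -2.279; 1 − a(z₀+z₁) = 1 − (0.013)(-2.279) = 1.0296; argument = -0.319 + (-2.279)/1.0296 = -2.5324 → -2.53.
α₁ = Φ(-2.53) = 0.0057; rank = round(1000 × 0.0057) = 6; θ*₍6₎ = 5.79.
Upper: z₀ + z₂ = 1.641; 1 − a(z₀+z₂) = 0.9787; argument = 1.3578 → 1.36; α₂ = 0.9131; rank = 913; θ*₍913₎ = 11.42.

(5.79, 11.42)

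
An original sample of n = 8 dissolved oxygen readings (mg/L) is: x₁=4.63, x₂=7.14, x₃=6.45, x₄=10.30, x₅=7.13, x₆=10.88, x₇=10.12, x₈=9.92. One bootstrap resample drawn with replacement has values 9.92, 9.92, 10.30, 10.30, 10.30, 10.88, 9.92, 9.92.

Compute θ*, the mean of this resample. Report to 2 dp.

Mean = (9.92 + 9.92 + 10.30 + 10.30 + 10.30 + 10.88 + 9.92 + 9.92) / 8 = 81.460 / 8 = 10.18

θ* = 10.18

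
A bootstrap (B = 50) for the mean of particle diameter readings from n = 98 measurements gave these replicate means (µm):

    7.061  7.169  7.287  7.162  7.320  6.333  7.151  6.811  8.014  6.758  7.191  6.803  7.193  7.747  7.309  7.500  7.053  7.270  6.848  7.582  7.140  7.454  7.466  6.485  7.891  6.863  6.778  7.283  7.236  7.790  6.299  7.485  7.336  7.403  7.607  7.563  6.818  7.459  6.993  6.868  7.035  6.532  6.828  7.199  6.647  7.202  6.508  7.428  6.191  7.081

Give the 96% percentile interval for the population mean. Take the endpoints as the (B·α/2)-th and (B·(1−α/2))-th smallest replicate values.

(6.191, 7.891)

Sorted replicates: 6.191, 6.299, 6.333, 6.485, 6.508, 6.532, 6.647, 6.758, 6.778, 6.803, 6.811, 6.818, 6.828, 6.848, 6.863, 6.868, 6.993, 7.035, 7.053, 7.061, 7.081, 7.140, 7.151, 7.162, 7.169, 7.191, 7.193, 7.199, 7.202, 7.236, 7.270, 7.283, 7.287, 7.309, 7.320, 7.336, 7.403, 7.428, 7.454, 7.459, 7.466, 7.485, 7.500, 7.563, 7.582, 7.607, 7.747, 7.790, 7.891, 8.014
α = 0.04; lower rank = 50 × 0.020 = 1; upper rank = 50 × 0.980 = 49.
The 1st smallest replicate is 6.191; the 49th is 7.891.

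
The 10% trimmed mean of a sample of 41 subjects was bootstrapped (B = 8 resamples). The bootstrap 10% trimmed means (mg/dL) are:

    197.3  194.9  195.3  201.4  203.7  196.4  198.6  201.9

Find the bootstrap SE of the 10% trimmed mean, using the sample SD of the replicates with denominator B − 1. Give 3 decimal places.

SE* = 3.290

Bootstrap SE is the standard deviation of the 8 replicate 10% trimmed means.
Mean of replicates: (197.3 + 194.9 + 195.3 + 201.4 + 203.7 + 196.4 + 198.6 + 201.9) / 8 = 1589.5000 / 8 = 198.6875
Sum of squared deviations: (−1.3875)² + (−3.7875)² + (−3.3875)² + (+2.7125)² + (+5.0125)² + (−2.2875)² + (−0.0875)² + (+3.2125)² = 75.7887
Variance = 75.7887 / 7 = 10.8270
SE* = √10.8270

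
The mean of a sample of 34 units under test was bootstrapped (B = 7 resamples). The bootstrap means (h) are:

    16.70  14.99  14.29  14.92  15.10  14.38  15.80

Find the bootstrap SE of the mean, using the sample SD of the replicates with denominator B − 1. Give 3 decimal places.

SE* = 0.840

Bootstrap SE is the standard deviation of the 7 replicate means.
Mean of replicates: (16.70 + 14.99 + 14.29 + 14.92 + 15.10 + 14.38 + 15.80) / 7 = 106.1800 / 7 = 15.1686
Sum of squared deviations: (+1.5314)² + (−0.1786)² + (−0.8786)² + (−0.2486)² + (−0.0686)² + (−0.7886)² + (+0.6314)² = 4.2361
Variance = 4.2361 / 6 = 0.7060
SE* = √0.7060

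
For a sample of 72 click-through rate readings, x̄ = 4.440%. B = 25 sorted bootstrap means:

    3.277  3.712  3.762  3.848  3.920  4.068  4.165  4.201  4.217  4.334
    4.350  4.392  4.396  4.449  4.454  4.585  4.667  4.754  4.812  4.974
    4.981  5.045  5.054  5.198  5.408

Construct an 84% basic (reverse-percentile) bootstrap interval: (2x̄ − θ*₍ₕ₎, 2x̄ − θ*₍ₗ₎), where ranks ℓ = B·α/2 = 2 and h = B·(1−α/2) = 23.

Percentile endpoints at ranks 2 and 23: θ*₍2₎ = 3.712, θ*₍23₎ = 5.054.
Basic interval reflects these around x̄:
  lower = 2 × 4.440 − 5.054 = 3.826
  upper = 2 × 4.440 − 3.712 = 5.168

(3.826, 5.168)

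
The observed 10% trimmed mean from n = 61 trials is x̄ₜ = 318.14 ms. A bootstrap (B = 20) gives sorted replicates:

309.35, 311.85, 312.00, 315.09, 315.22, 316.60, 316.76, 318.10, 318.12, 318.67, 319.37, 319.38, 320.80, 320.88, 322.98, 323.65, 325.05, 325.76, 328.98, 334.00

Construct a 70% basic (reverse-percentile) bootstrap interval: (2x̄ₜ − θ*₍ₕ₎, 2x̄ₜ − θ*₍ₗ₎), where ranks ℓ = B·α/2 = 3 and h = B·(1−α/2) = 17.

Percentile endpoints at ranks 3 and 17: θ*₍3₎ = 312.00, θ*₍17₎ = 325.05.
Basic interval reflects these around x̄ₜ:
  lower = 2 × 318.14 − 325.05 = 311.23
  upper = 2 × 318.14 − 312.00 = 324.28

(311.23, 324.28)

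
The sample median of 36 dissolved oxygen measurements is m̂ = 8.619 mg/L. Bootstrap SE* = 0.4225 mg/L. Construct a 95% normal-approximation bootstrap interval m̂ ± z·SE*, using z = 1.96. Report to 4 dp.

(7.7909, 9.4471)

Margin = 1.96 × 0.4225 = 0.82810
Interval: 8.619 ± 0.82810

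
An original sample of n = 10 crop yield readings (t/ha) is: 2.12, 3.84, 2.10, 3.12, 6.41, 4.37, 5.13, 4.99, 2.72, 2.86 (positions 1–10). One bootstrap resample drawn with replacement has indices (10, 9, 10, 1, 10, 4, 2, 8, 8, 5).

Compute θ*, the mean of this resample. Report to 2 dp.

θ* = 3.68

Resample values: 2.86, 2.72, 2.86, 2.12, 2.86, 3.12, 3.84, 4.99, 4.99, 6.41.
Mean = (2.86 + 2.72 + 2.86 + 2.12 + 2.86 + 3.12 + 3.84 + 4.99 + 4.99 + 6.41) / 10 = 36.770 / 10 = 3.68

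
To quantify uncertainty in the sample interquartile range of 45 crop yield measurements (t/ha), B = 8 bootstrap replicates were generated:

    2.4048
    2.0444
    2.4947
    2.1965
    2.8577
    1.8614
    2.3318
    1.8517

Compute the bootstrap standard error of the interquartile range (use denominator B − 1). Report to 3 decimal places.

SE* = 0.341

Bootstrap SE is the standard deviation of the 8 replicate interquartile ranges.
Mean of replicates: (2.4048 + 2.0444 + 2.4947 + 2.1965 + 2.8577 + 1.8614 + 2.3318 + 1.8517) / 8 = 18.04300 / 8 = 2.25537
Sum of squared deviations: (+0.14942)² + (−0.21097)² + (+0.23933)² + (−0.05888)² + (+0.60232)² + (−0.39397)² + (+0.07642)² + (−0.40368)² = 0.81439
Variance = 0.81439 / 7 = 0.11634
SE* = √0.11634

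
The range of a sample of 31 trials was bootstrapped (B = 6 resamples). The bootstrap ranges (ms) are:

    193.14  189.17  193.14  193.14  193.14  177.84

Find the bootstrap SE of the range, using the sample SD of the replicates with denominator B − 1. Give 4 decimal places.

Bootstrap SE is the standard deviation of the 6 replicate ranges.
Mean of replicates: (193.14 + 189.17 + 193.14 + 193.14 + 193.14 + 177.84) / 6 = 1139.57000 / 6 = 189.92833
Sum of squared deviations: (+3.21167)² + (−0.75833)² + (+3.21167)² + (+3.21167)² + (+3.21167)² + (−12.08833)² = 187.96208
Variance = 187.96208 / 5 = 37.59242
SE* = √37.59242

SE* = 6.1313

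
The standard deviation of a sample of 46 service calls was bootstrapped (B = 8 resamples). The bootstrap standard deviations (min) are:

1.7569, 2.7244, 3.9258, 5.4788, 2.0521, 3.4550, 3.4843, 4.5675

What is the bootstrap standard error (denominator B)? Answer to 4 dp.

Bootstrap SE is the standard deviation of the 8 replicate standard deviations.
Mean of replicates: (1.7569 + 2.7244 + 3.9258 + 5.4788 + 2.0521 + 3.4550 + 3.4843 + 4.5675) / 8 = 27.44480 / 8 = 3.43060
Sum of squared deviations: (−1.67370)² + (−0.70620)² + (+0.49520)² + (+2.04820)² + (−1.37850)² + (+0.02440)² + (+0.05370)² + (+1.13690)² = 10.93662
Variance = 10.93662 / 8 = 1.36708
SE* = √1.36708

SE* = 1.1692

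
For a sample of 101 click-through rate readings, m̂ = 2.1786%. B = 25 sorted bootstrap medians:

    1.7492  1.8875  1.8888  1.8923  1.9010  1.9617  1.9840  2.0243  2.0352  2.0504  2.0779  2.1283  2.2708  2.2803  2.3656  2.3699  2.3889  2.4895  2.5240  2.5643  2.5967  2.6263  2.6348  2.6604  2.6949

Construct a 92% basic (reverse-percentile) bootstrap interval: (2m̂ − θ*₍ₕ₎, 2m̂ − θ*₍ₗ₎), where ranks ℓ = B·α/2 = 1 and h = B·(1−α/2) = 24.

(1.6968, 2.6080)

Percentile endpoints at ranks 1 and 24: θ*₍1₎ = 1.7492, θ*₍24₎ = 2.6604.
Basic interval reflects these around m̂:
  lower = 2 × 2.1786 − 2.6604 = 1.6968
  upper = 2 × 2.1786 − 1.7492 = 2.6080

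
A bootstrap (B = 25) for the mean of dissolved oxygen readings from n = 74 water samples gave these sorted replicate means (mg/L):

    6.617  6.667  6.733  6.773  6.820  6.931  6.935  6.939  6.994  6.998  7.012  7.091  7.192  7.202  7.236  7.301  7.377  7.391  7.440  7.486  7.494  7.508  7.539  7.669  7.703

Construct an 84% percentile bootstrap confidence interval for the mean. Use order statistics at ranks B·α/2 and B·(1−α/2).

α = 0.16; lower rank = 25 × 0.080 = 2; upper rank = 25 × 0.920 = 23.
The 2nd smallest replicate is 6.667; the 23rd is 7.539.

(6.667, 7.539)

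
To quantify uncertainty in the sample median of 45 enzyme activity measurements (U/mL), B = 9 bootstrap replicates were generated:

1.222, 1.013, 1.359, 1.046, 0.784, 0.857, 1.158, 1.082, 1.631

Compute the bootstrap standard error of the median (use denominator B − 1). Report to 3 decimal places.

SE* = 0.257

Bootstrap SE is the standard deviation of the 9 replicate medians.
Mean of replicates: (1.222 + 1.013 + 1.359 + 1.046 + 0.784 + 0.857 + 1.158 + 1.082 + 1.631) / 9 = 10.1520 / 9 = 1.1280
Sum of squared deviations: (+0.0940)² + (−0.1150)² + (+0.2310)² + (−0.0820)² + (−0.3440)² + (−0.2710)² + (+0.0300)² + (−0.0460)² + (+0.5030)² = 0.5299
Variance = 0.5299 / 8 = 0.0662
SE* = √0.0662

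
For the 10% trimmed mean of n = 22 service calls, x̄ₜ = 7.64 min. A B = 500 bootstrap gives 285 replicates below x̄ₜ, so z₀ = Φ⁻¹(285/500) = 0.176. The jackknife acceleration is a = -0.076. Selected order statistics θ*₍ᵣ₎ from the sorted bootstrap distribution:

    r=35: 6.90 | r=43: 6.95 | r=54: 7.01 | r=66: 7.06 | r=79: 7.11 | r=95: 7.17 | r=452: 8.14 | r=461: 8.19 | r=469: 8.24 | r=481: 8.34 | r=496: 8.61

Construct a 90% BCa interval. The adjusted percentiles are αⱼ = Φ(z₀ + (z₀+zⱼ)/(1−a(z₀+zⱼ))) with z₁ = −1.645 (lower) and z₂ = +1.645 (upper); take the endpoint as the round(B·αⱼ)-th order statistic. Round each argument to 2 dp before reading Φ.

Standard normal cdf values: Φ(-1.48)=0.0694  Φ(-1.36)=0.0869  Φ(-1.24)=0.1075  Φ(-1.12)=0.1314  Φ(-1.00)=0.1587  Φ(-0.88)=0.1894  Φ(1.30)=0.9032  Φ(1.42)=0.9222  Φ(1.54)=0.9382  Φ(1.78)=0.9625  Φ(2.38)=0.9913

Lower: z₀ + z₁ = 0.176 + (-1.645) = -1.469; 1 − a(z₀+z₁) = 1 − (-0.076)(-1.469) = 0.8884; argument = 0.176 + (-1.469)/0.8884 = -1.4776 → -1.48.
α₁ = Φ(-1.48) = 0.0694; rank = round(500 × 0.0694) = 35; θ*₍35₎ = 6.90.
Upper: z₀ + z₂ = 1.821; 1 − a(z₀+z₂) = 1.1384; argument = 1.7756 → 1.78; α₂ = 0.9625; rank = 481; θ*₍481₎ = 8.34.

(6.90, 8.34)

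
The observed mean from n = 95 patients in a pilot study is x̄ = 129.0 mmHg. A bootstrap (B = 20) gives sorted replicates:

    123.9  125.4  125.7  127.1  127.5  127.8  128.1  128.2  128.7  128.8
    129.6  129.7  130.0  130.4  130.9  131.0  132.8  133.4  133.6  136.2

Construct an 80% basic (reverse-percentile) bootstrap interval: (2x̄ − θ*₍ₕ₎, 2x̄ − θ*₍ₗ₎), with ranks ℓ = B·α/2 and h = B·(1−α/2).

(124.6, 132.6)

Percentile endpoints at ranks 2 and 18: θ*₍2₎ = 125.4, θ*₍18₎ = 133.4.
Basic interval reflects these around x̄:
  lower = 2 × 129.0 − 133.4 = 124.6
  upper = 2 × 129.0 − 125.4 = 132.6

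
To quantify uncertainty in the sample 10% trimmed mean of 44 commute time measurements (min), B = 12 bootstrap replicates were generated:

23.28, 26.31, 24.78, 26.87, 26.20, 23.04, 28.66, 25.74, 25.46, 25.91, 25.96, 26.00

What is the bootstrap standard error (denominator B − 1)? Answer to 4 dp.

SE* = 1.5012

Bootstrap SE is the standard deviation of the 12 replicate 10% trimmed means.
Mean of replicates: (23.28 + 26.31 + 24.78 + 26.87 + 26.20 + 23.04 + 28.66 + 25.74 + 25.46 + 25.91 + 25.96 + 26.00) / 12 = 308.21000 / 12 = 25.68417
Sum of squared deviations: (−2.40417)² + (+0.62583)² + (−0.90417)² + (+1.18583)² + (+0.51583)² + (−2.64417)² + (+2.97583)² + (+0.05583)² + (−0.22417)² + (+0.22583)² + (+0.27583)² + (+0.31583)² = 24.78889
Variance = 24.78889 / 11 = 2.25354
SE* = √2.25354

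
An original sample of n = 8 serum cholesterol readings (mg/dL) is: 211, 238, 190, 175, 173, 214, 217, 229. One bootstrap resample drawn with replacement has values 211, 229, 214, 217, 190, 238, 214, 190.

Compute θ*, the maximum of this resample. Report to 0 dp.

θ* = 238

Maximum = 238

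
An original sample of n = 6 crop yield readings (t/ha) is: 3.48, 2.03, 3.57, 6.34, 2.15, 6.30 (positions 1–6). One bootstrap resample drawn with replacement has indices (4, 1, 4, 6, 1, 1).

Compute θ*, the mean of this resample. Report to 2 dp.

θ* = 4.90

Resample values: 6.34, 3.48, 6.34, 6.30, 3.48, 3.48.
Mean = (6.34 + 3.48 + 6.34 + 6.30 + 3.48 + 3.48) / 6 = 29.420 / 6 = 4.90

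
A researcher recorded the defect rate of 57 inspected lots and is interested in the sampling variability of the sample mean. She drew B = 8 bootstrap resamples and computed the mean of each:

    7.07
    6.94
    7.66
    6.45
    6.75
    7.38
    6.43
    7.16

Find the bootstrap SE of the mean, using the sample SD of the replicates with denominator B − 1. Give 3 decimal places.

SE* = 0.431

Bootstrap SE is the standard deviation of the 8 replicate means.
Mean of replicates: (7.07 + 6.94 + 7.66 + 6.45 + 6.75 + 7.38 + 6.43 + 7.16) / 8 = 55.8400 / 8 = 6.9800
Sum of squared deviations: (+0.0900)² + (−0.0400)² + (+0.6800)² + (−0.5300)² + (−0.2300)² + (+0.4000)² + (−0.5500)² + (+0.1800)² = 1.3008
Variance = 1.3008 / 7 = 0.1858
SE* = √0.1858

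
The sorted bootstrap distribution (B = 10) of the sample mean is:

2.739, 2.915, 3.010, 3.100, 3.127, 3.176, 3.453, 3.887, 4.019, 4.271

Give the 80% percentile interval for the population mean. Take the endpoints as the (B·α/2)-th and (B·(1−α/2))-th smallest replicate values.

α = 0.20; lower rank = 10 × 0.100 = 1; upper rank = 10 × 0.900 = 9.
The 1st smallest replicate is 2.739; the 9th is 4.019.

(2.739, 4.019)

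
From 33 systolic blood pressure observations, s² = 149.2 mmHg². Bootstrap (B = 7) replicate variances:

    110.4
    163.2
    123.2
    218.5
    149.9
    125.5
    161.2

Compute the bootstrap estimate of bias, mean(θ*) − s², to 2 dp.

mean(θ*) = (110.4 + 163.2 + 123.2 + 218.5 + 149.9 + 125.5 + 161.2) / 7 = 150.271
bias = 150.271 − 149.2

bias = +1.07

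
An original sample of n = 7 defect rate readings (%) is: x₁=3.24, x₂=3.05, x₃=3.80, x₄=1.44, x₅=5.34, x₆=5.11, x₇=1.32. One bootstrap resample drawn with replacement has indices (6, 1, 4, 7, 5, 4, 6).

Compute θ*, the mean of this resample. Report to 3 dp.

θ* = 3.286

Resample values: 5.11, 3.24, 1.44, 1.32, 5.34, 1.44, 5.11.
Mean = (5.11 + 3.24 + 1.44 + 1.32 + 5.34 + 1.44 + 5.11) / 7 = 23.000 / 7 = 3.286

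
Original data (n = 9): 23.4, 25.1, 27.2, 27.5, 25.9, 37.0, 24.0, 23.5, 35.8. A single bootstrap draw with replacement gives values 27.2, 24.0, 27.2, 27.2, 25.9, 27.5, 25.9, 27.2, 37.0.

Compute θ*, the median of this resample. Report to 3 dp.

θ* = 27.200

Sorted: 24.0, 25.9, 25.9, 27.2, 27.2, 27.2, 27.2, 27.5, 37.0
Median = middle value = 27.200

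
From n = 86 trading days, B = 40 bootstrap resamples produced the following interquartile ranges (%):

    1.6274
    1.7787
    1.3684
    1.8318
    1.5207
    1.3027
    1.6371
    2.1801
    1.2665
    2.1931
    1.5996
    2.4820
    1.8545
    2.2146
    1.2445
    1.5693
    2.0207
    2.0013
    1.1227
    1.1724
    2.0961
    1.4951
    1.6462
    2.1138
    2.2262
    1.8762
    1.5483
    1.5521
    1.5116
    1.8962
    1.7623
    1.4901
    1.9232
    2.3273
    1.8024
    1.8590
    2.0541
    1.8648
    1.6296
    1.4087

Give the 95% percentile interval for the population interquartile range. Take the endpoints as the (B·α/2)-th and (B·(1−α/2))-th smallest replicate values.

(1.1227, 2.3273)

Sorted replicates: 1.1227, 1.1724, 1.2445, 1.2665, 1.3027, 1.3684, 1.4087, 1.4901, 1.4951, 1.5116, 1.5207, 1.5483, 1.5521, 1.5693, 1.5996, 1.6274, 1.6296, 1.6371, 1.6462, 1.7623, 1.7787, 1.8024, 1.8318, 1.8545, 1.8590, 1.8648, 1.8762, 1.8962, 1.9232, 2.0013, 2.0207, 2.0541, 2.0961, 2.1138, 2.1801, 2.1931, 2.2146, 2.2262, 2.3273, 2.4820
α = 0.05; lower rank = 40 × 0.025 = 1; upper rank = 40 × 0.975 = 39.
The 1st smallest replicate is 1.1227; the 39th is 2.3273.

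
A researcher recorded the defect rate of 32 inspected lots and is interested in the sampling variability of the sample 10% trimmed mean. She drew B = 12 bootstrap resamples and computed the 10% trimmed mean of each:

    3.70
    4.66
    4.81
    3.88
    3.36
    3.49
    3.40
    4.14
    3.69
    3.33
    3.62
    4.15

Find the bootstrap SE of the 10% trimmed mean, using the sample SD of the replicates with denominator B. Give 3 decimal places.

Bootstrap SE is the standard deviation of the 12 replicate 10% trimmed means.
Mean of replicates: (3.70 + 4.66 + 4.81 + 3.88 + 3.36 + 3.49 + 3.40 + 4.14 + 3.69 + 3.33 + 3.62 + 4.15) / 12 = 46.2300 / 12 = 3.8525
Sum of squared deviations: (−0.1525)² + (+0.8075)² + (+0.9575)² + (+0.0275)² + (−0.4925)² + (−0.3625)² + (−0.4525)² + (+0.2875)² + (−0.1625)² + (−0.5225)² + (−0.2325)² + (+0.2975)² = 2.6962
Variance = 2.6962 / 12 = 0.2247
SE* = √0.2247

SE* = 0.474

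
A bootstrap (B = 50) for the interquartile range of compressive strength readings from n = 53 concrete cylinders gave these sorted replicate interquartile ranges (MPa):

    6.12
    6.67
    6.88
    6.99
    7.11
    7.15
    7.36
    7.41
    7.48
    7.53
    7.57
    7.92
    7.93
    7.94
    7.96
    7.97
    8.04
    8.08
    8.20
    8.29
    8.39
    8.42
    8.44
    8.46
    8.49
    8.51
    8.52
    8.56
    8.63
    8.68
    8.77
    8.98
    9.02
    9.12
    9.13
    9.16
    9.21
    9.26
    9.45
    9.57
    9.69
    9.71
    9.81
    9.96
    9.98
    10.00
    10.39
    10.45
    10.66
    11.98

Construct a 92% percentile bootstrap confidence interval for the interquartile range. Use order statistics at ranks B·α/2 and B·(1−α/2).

(6.67, 10.45)

α = 0.08; lower rank = 50 × 0.040 = 2; upper rank = 50 × 0.960 = 48.
The 2nd smallest replicate is 6.67; the 48th is 10.45.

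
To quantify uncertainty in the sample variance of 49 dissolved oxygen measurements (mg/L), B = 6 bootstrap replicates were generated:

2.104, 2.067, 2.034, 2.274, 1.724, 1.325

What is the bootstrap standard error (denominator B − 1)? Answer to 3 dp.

SE* = 0.342

Bootstrap SE is the standard deviation of the 6 replicate variances.
Mean of replicates: (2.104 + 2.067 + 2.034 + 2.274 + 1.724 + 1.325) / 6 = 11.5280 / 6 = 1.9213
Sum of squared deviations: (+0.1827)² + (+0.1457)² + (+0.1127)² + (+0.3527)² + (−0.1973)² + (−0.5963)² = 0.5862
Variance = 0.5862 / 5 = 0.1172
SE* = √0.1172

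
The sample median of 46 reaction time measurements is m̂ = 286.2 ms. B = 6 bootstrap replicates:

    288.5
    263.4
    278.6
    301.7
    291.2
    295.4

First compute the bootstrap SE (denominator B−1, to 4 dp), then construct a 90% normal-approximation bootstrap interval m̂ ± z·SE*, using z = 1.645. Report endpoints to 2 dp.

Mean of replicates = 286.4667; sum of squared deviations = 932.3533; SE* = √(932.3533/5) = 13.6554
Margin = 1.645 × 13.6554 = 22.463
Interval: 286.2 ± 22.463

(263.74, 308.66)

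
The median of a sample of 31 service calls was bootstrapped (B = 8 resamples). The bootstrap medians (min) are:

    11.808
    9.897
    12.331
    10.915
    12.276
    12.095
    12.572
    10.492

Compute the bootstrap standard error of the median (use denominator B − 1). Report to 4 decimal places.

Bootstrap SE is the standard deviation of the 8 replicate medians.
Mean of replicates: (11.808 + 9.897 + 12.331 + 10.915 + 12.276 + 12.095 + 12.572 + 10.492) / 8 = 92.38600 / 8 = 11.54825
Sum of squared deviations: (+0.25975)² + (−1.65125)² + (+0.78275)² + (−0.63325)² + (+0.72775)² + (+0.54675)² + (+1.02375)² + (−1.05625)² = 6.80008
Variance = 6.80008 / 7 = 0.97144
SE* = √0.97144

SE* = 0.9856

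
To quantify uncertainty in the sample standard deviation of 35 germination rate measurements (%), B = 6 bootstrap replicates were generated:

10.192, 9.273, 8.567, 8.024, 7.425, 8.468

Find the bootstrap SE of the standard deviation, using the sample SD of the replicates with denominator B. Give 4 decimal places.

Bootstrap SE is the standard deviation of the 6 replicate standard deviations.
Mean of replicates: (10.192 + 9.273 + 8.567 + 8.024 + 7.425 + 8.468) / 6 = 51.94900 / 6 = 8.65817
Sum of squared deviations: (+1.53383)² + (+0.61483)² + (−0.09117)² + (−0.63417)² + (−1.23317)² + (−0.19017)² = 4.69801
Variance = 4.69801 / 6 = 0.78300
SE* = √0.78300

SE* = 0.8849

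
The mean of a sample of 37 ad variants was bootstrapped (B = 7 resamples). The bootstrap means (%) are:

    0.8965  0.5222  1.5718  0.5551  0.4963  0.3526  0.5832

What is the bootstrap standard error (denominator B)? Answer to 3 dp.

Bootstrap SE is the standard deviation of the 7 replicate means.
Mean of replicates: (0.8965 + 0.5222 + 1.5718 + 0.5551 + 0.4963 + 0.3526 + 0.5832) / 7 = 4.97770 / 7 = 0.71110
Sum of squared deviations: (+0.18540)² + (−0.18890)² + (+0.86070)² + (−0.15600)² + (−0.21480)² + (−0.35850)² + (−0.12790)² = 1.02622
Variance = 1.02622 / 7 = 0.14660
SE* = √0.14660

SE* = 0.383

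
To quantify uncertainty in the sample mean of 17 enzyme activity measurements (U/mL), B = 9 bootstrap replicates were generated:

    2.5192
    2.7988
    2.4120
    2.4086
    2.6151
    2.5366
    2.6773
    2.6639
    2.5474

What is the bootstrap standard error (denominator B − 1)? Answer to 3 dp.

SE* = 0.127

Bootstrap SE is the standard deviation of the 9 replicate means.
Mean of replicates: (2.5192 + 2.7988 + 2.4120 + 2.4086 + 2.6151 + 2.5366 + 2.6773 + 2.6639 + 2.5474) / 9 = 23.17890 / 9 = 2.57543
Sum of squared deviations: (−0.05623)² + (+0.22337)² + (−0.16343)² + (−0.16683)² + (+0.03967)² + (−0.03883)² + (+0.10187)² + (+0.08847)² + (−0.02803)² = 0.12967
Variance = 0.12967 / 8 = 0.01621
SE* = √0.01621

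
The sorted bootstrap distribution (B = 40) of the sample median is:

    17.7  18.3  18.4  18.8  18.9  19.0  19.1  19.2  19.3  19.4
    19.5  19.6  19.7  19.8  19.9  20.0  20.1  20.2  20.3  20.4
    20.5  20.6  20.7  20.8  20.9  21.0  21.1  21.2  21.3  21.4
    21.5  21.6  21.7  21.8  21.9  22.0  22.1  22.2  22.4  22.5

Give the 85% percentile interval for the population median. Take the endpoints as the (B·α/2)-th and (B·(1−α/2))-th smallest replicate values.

(18.4, 22.1)

α = 0.15; lower rank = 40 × 0.075 = 3; upper rank = 40 × 0.925 = 37.
The 3rd smallest replicate is 18.4; the 37th is 22.1.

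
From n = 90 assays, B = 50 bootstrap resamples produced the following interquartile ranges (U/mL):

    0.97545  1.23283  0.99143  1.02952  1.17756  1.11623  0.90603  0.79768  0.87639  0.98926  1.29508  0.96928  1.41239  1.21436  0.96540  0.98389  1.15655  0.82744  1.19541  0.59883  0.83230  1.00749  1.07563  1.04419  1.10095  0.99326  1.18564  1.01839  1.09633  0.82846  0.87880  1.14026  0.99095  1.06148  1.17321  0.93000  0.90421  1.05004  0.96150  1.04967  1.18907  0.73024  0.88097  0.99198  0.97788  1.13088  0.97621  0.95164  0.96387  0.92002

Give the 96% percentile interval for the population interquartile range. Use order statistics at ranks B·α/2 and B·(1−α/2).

(0.59883, 1.29508)

Sorted replicates: 0.59883, 0.73024, 0.79768, 0.82744, 0.82846, 0.83230, 0.87639, 0.87880, 0.88097, 0.90421, 0.90603, 0.92002, 0.93000, 0.95164, 0.96150, 0.96387, 0.96540, 0.96928, 0.97545, 0.97621, 0.97788, 0.98389, 0.98926, 0.99095, 0.99143, 0.99198, 0.99326, 1.00749, 1.01839, 1.02952, 1.04419, 1.04967, 1.05004, 1.06148, 1.07563, 1.09633, 1.10095, 1.11623, 1.13088, 1.14026, 1.15655, 1.17321, 1.17756, 1.18564, 1.18907, 1.19541, 1.21436, 1.23283, 1.29508, 1.41239
α = 0.04; lower rank = 50 × 0.020 = 1; upper rank = 50 × 0.980 = 49.
The 1st smallest replicate is 0.59883; the 49th is 1.29508.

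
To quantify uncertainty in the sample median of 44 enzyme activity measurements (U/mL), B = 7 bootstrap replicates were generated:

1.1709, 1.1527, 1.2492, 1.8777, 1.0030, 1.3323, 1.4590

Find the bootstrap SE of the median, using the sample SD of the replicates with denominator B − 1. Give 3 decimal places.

SE* = 0.285

Bootstrap SE is the standard deviation of the 7 replicate medians.
Mean of replicates: (1.1709 + 1.1527 + 1.2492 + 1.8777 + 1.0030 + 1.3323 + 1.4590) / 7 = 9.24480 / 7 = 1.32069
Sum of squared deviations: (−0.14979)² + (−0.16799)² + (−0.07149)² + (+0.55701)² + (−0.31769)² + (+0.01161)² + (+0.13831)² = 0.48622
Variance = 0.48622 / 6 = 0.08104
SE* = √0.08104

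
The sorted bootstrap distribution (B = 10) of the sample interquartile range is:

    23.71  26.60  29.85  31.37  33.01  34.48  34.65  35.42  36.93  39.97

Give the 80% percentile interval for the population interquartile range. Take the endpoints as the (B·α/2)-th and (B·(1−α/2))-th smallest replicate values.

α = 0.20; lower rank = 10 × 0.100 = 1; upper rank = 10 × 0.900 = 9.
The 1st smallest replicate is 23.71; the 9th is 36.93.

(23.71, 36.93)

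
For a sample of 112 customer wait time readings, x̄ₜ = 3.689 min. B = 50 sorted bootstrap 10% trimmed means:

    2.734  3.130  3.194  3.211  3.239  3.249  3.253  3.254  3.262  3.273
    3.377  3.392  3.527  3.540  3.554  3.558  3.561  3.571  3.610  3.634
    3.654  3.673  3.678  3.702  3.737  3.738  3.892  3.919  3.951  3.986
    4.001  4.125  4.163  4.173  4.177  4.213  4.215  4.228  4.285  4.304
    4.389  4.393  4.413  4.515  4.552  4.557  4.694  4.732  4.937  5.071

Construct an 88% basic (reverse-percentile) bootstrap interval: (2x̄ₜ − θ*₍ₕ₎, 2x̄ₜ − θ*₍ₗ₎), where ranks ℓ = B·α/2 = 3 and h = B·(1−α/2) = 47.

(2.684, 4.184)

Percentile endpoints at ranks 3 and 47: θ*₍3₎ = 3.194, θ*₍47₎ = 4.694.
Basic interval reflects these around x̄ₜ:
  lower = 2 × 3.689 − 4.694 = 2.684
  upper = 2 × 3.689 − 3.194 = 4.184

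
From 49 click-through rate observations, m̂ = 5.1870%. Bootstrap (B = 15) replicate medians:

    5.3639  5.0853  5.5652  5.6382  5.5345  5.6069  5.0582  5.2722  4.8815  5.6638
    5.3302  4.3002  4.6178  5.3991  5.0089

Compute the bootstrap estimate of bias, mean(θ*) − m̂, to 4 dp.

bias = +0.0347

mean(θ*) = (5.3639 + 5.0853 + 5.5652 + 5.6382 + 5.5345 + 5.6069 + 5.0582 + 5.2722 + 4.8815 + 5.6638 + 5.3302 + 4.3002 + 4.6178 + 5.3991 + 5.0089) / 15 = 5.22173
bias = 5.22173 − 5.1870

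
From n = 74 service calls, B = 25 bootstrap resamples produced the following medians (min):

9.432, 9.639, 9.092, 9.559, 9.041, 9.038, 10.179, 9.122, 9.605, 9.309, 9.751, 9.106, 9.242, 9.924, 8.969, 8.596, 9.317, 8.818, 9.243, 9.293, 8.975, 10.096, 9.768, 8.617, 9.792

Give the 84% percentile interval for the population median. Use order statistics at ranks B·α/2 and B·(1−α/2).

(8.617, 9.924)

Sorted replicates: 8.596, 8.617, 8.818, 8.969, 8.975, 9.038, 9.041, 9.092, 9.106, 9.122, 9.242, 9.243, 9.293, 9.309, 9.317, 9.432, 9.559, 9.605, 9.639, 9.751, 9.768, 9.792, 9.924, 10.096, 10.179
α = 0.16; lower rank = 25 × 0.080 = 2; upper rank = 25 × 0.920 = 23.
The 2nd smallest replicate is 8.617; the 23rd is 9.924.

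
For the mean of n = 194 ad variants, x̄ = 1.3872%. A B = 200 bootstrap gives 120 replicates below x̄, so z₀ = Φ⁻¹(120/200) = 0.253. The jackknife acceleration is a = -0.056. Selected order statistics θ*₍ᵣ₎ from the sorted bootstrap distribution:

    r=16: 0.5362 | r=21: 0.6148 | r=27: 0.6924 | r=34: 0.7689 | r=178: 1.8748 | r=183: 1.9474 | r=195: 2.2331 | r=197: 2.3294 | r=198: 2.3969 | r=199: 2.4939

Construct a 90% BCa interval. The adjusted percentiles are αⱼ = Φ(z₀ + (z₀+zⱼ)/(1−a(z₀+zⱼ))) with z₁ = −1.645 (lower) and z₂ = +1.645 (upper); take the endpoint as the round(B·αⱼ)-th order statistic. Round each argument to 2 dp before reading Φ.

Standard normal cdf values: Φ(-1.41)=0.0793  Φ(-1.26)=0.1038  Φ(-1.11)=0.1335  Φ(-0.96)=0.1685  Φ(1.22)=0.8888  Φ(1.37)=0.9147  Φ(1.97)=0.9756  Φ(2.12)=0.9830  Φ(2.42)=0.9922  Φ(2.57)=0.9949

Lower: z₀ + z₁ = 0.253 + (-1.645) = -1.392; 1 − a(z₀+z₁) = 1 − (-0.056)(-1.392) = 0.9220; argument = 0.253 + (-1.392)/0.9220 = -1.2567 → -1.26.
α₁ = Φ(-1.26) = 0.1038; rank = round(200 × 0.1038) = 21; θ*₍21₎ = 0.6148.
Upper: z₀ + z₂ = 1.898; 1 − a(z₀+z₂) = 1.1063; argument = 1.9686 → 1.97; α₂ = 0.9756; rank = 195; θ*₍195₎ = 2.2331.

(0.6148, 2.2331)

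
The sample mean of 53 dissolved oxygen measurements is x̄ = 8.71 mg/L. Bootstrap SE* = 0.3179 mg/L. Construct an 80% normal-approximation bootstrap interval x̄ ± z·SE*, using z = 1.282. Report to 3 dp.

(8.302, 9.118)

Margin = 1.282 × 0.3179 = 0.4075
Interval: 8.71 ± 0.4075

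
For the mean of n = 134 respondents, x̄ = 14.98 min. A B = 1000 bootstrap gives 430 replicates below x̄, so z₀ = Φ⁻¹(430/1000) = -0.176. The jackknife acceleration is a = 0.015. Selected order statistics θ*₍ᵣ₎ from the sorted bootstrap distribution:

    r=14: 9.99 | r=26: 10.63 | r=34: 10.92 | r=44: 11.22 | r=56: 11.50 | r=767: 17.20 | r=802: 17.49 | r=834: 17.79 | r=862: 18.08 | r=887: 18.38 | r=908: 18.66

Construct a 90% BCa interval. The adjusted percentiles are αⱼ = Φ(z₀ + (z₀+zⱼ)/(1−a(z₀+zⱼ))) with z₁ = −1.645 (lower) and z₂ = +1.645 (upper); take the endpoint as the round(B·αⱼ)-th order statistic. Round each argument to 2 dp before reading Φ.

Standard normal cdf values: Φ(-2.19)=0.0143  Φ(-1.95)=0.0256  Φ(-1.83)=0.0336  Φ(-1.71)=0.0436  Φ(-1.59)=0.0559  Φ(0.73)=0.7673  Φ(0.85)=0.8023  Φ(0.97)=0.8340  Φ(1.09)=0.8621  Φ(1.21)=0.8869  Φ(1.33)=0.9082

Lower: z₀ + z₁ = -0.176 + (-1.645) = -1.821; 1 − a(z₀+z₁) = 1 − (0.015)(-1.821) = 1.0273; argument = -0.176 + (-1.821)/1.0273 = -1.9486 → -1.95.
α₁ = Φ(-1.95) = 0.0256; rank = round(1000 × 0.0256) = 26; θ*₍26₎ = 10.63.
Upper: z₀ + z₂ = 1.469; 1 − a(z₀+z₂) = 0.9780; argument = 1.3261 → 1.33; α₂ = 0.9082; rank = 908; θ*₍908₎ = 18.66.

(10.63, 18.66)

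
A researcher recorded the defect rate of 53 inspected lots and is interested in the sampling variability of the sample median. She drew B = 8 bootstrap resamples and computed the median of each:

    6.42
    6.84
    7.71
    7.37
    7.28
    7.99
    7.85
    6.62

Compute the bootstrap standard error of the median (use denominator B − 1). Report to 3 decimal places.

Bootstrap SE is the standard deviation of the 8 replicate medians.
Mean of replicates: (6.42 + 6.84 + 7.71 + 7.37 + 7.28 + 7.99 + 7.85 + 6.62) / 8 = 58.0800 / 8 = 7.2600
Sum of squared deviations: (−0.8400)² + (−0.4200)² + (+0.4500)² + (+0.1100)² + (+0.0200)² + (+0.7300)² + (+0.5900)² + (−0.6400)² = 2.3876
Variance = 2.3876 / 7 = 0.3411
SE* = √0.3411

SE* = 0.584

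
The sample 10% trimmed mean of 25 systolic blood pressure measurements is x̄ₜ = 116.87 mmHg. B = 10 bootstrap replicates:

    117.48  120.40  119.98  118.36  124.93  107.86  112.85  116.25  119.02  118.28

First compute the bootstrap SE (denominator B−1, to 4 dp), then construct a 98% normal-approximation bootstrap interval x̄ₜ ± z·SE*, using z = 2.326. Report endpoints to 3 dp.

(106.196, 127.544)

Mean of replicates = 117.5410; sum of squared deviations = 189.5219; SE* = √(189.5219/9) = 4.5889
Margin = 2.326 × 4.5889 = 10.6738
Interval: 116.87 ± 10.6738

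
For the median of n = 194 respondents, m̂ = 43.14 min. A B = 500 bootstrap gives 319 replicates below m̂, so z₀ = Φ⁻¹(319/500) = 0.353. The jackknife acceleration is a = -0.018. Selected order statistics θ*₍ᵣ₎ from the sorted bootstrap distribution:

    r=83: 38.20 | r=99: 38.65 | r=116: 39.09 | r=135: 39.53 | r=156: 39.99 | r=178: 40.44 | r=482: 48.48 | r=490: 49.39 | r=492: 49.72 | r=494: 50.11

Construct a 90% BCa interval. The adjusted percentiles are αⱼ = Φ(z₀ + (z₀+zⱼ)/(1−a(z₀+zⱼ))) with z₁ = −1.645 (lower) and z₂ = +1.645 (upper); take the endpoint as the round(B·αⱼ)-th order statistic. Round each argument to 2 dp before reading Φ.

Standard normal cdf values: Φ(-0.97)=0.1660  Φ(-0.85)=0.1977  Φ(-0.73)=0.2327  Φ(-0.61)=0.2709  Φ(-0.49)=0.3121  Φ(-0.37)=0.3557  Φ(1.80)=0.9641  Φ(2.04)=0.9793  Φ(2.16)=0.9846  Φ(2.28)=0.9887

(38.20, 50.11)

Lower: z₀ + z₁ = 0.353 + (-1.645) = -1.292; 1 − a(z₀+z₁) = 1 − (-0.018)(-1.292) = 0.9767; argument = 0.353 + (-1.292)/0.9767 = -0.9698 → -0.97.
α₁ = Φ(-0.97) = 0.1660; rank = round(500 × 0.1660) = 83; θ*₍83₎ = 38.20.
Upper: z₀ + z₂ = 1.998; 1 − a(z₀+z₂) = 1.0360; argument = 2.2816 → 2.28; α₂ = 0.9887; rank = 494; θ*₍494₎ = 50.11.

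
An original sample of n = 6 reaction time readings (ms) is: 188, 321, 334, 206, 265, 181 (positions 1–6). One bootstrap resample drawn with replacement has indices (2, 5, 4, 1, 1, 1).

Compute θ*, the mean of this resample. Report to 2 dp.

θ* = 226.00

Resample values: 321, 265, 206, 188, 188, 188.
Mean = (321 + 265 + 206 + 188 + 188 + 188) / 6 = 1356.0 / 6 = 226.00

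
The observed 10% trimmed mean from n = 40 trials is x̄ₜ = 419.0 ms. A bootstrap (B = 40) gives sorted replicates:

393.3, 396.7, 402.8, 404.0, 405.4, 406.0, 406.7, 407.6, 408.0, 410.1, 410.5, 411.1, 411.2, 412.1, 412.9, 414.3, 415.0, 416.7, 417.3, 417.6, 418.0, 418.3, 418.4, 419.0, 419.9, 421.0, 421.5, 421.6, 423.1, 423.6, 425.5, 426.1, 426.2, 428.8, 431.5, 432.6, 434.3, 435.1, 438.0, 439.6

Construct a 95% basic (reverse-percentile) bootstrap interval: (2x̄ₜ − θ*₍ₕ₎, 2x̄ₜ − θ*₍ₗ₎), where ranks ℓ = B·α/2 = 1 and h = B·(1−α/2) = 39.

(400.0, 444.7)

Percentile endpoints at ranks 1 and 39: θ*₍1₎ = 393.3, θ*₍39₎ = 438.0.
Basic interval reflects these around x̄ₜ:
  lower = 2 × 419.0 − 438.0 = 400.0
  upper = 2 × 419.0 − 393.3 = 444.7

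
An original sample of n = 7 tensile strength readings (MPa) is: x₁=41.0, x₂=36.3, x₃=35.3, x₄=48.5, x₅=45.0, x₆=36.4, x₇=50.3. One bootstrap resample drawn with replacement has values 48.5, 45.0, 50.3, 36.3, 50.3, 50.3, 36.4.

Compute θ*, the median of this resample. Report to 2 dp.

Sorted: 36.3, 36.4, 45.0, 48.5, 50.3, 50.3, 50.3
Median = middle value = 48.50

θ* = 48.50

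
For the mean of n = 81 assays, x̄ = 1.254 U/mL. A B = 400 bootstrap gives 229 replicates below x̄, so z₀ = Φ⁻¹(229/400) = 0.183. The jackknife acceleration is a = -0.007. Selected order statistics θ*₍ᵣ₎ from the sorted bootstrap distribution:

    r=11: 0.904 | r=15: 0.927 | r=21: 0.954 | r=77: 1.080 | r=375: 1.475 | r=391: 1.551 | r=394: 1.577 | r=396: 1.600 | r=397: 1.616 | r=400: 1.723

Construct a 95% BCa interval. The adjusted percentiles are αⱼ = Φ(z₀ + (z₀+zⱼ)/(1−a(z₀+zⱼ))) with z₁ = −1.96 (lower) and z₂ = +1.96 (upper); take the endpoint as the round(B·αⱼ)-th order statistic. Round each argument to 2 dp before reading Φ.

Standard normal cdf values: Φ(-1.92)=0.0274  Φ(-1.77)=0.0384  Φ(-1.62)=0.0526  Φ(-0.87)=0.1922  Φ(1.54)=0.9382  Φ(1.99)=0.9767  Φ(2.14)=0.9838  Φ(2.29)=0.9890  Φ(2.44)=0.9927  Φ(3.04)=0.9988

Lower: z₀ + z₁ = 0.183 + (-1.960) = -1.777; 1 − a(z₀+z₁) = 1 − (-0.007)(-1.777) = 0.9876; argument = 0.183 + (-1.777)/0.9876 = -1.6164 → -1.62.
α₁ = Φ(-1.62) = 0.0526; rank = round(400 × 0.0526) = 21; θ*₍21₎ = 0.954.
Upper: z₀ + z₂ = 2.143; 1 − a(z₀+z₂) = 1.0150; argument = 2.2943 → 2.29; α₂ = 0.9890; rank = 396; θ*₍396₎ = 1.600.

(0.954, 1.600)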